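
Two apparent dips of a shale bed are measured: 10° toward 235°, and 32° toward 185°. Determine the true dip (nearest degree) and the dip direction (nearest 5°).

true dip 35°, dip direction 160°

The two traces are lines in the plane: v₁ = (sin 235°·cos 10°, cos 235°·cos 10°, −sin 10°), v₂ = (sin 185°·cos 32°, cos 185°·cos 32°, −sin 32°).
The plane normal is n = v₁ × v₂ ∝ (0.153, -0.415, 0.640).
True dip = arccos(n_z / |n|) = arccos(0.8228) = 34.6°.
Dip direction = azimuth of (n_x, n_y) = atan2(0.153, -0.415) = 160°.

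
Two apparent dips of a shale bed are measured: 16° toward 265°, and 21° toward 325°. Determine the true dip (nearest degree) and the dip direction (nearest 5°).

true dip 22°, dip direction 310°

Represent each trace as a vector plunging at its apparent dip toward its trend (east-north-up frame): v₁ = (-0.958, -0.084, -0.276), v₂ = (-0.535, 0.765, -0.358).
n = v₁ × v₂ = (-0.241, 0.196, 0.777) (taken with n_z > 0).
True dip = arccos(n_z / |n|) = arccos(0.9287) = 21.8°.
The horizontal component of n points toward azimuth atan2(n_x, n_y) = 309°, the dip direction.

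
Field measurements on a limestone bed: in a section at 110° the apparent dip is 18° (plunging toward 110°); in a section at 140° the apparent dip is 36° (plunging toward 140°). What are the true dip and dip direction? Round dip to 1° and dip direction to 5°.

Each apparent-dip line lies in the plane. As unit vectors (x east, y north, z up), v₁ plunges 18°→110° and v₂ plunges 36°→140°.
Cross product v₁ × v₂ gives the pole to the plane: n ∝ (0.000, -0.365, 0.385).
Dip δ = arctan(|n_h|/n_z) = arctan(0.365/0.385) = 43.5°.
Dip direction = azimuth of (n_x, n_y) = atan2(0.000, -0.365) = 180°.

true dip 43°, dip direction 180°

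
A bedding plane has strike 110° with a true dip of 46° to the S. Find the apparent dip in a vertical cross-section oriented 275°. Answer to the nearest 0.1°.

15.0°

The strike is 110° and the section trends 275°; the acute angle between them is β = 15°.
tan(apparent dip) = tan 46° · sin 15° = 0.2680
α = arctan(0.2680) = 15.00°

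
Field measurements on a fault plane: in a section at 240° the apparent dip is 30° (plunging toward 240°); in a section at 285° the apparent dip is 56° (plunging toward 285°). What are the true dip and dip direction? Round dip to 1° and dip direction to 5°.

true dip 58°, dip direction 310°

Each apparent-dip line lies in the plane. As unit vectors (x east, y north, z up), v₁ plunges 30°→240° and v₂ plunges 56°→285°.
n = v₁ × v₂ = (-0.431, 0.352, 0.342) (taken with n_z > 0).
True dip = arccos(n_z / |n|) = arccos(0.5240) = 58.4°.
The horizontal component of n points toward azimuth atan2(n_x, n_y) = 309°, the dip direction.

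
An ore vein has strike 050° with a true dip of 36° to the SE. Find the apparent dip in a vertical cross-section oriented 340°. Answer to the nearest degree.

Angle between strike (050°) and section (340°): β = 70°.
tan(apparent dip) = tan 36° · sin 70° = 0.6827
α = arctan(0.6827) = 34.32°

34°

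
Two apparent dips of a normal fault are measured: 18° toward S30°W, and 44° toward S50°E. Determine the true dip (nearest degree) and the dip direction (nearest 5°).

true dip 44°, dip direction 140°

Each apparent-dip line lies in the plane. As unit vectors (x east, y north, z up), v₁ plunges 18°→S30°W and v₂ plunges 44°→S50°E.
Cross product v₁ × v₂ gives the pole to the plane: n ∝ (0.429, -0.501, 0.674).
tan δ = √(n_x²+n_y²)/n_z = 0.659/0.674, so δ = 44.4°.
Dip direction = azimuth of (n_x, n_y) = atan2(0.429, -0.501) = 139°.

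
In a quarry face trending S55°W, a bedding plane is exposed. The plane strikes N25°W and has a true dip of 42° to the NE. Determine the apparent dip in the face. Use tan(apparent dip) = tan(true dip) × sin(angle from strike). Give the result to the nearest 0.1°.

41.6°

The strike is N25°W and the section trends S55°W; the acute angle between them is β = 80°.
tan(apparent dip) = tan 42° · sin 80° = 0.8867
apparent dip = arctan 0.8867 = 41.56°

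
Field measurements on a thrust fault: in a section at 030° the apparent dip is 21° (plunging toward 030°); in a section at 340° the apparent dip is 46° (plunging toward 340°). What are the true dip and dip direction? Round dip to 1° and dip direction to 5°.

Each apparent-dip line lies in the plane. As unit vectors (x east, y north, z up), v₁ plunges 21°→030° and v₂ plunges 46°→340°.
The plane normal is n = v₁ × v₂ ∝ (-0.348, 0.421, 0.497).
Dip δ = arctan(|n_h|/n_z) = arctan(0.546/0.497) = 47.7°.
Dip direction = atan2(-0.348, 0.421) = 320° (azimuth of n's horizontal projection).

true dip 48°, dip direction 320°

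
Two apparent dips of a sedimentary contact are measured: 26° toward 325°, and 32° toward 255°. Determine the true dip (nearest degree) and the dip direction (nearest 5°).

Represent each trace as a vector plunging at its apparent dip toward its trend (east-north-up frame): v₁ = (-0.516, 0.736, -0.438), v₂ = (-0.819, -0.219, -0.530).
Cross product v₁ × v₂ gives the pole to the plane: n ∝ (-0.486, 0.086, 0.716).
True dip = arccos(n_z / |n|) = arccos(0.8232) = 34.6°.
The horizontal component of n points toward azimuth atan2(n_x, n_y) = 280°, the dip direction.

true dip 35°, dip direction 280°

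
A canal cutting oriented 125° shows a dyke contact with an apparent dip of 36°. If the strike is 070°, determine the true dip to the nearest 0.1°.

41.6°

The section is 55° from the strike.
tan(true dip) = tan 36° / sin 55° = 0.8869
δ = arctan(0.8869) = 41.57°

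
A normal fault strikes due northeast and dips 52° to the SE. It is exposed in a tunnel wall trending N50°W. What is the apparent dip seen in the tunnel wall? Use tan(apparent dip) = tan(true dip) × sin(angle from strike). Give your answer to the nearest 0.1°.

51.9°

The section lies 85° from the strike.
tan(apparent dip) = tan 52° · sin 85° = 1.2751
α = arctan(1.2751) = 51.89°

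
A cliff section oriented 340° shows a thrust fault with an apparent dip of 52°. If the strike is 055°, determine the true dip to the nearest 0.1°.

The section is 75° from the strike.
tan δ = tan α / sin β = tan 52° / sin 75° = 1.2799 / 0.9659 = 1.3251
true dip = arctan 1.3251 = 52.96°

53.0°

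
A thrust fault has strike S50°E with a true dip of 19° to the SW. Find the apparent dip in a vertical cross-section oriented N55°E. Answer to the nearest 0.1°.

18.4°

The section lies 75° from the strike.
tan(apparent dip) = tan 19° · sin 75° = 0.3326
apparent dip = arctan 0.3326 = 18.40°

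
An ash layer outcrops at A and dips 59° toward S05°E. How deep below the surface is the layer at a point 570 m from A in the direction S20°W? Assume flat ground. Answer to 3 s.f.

The hole lies 25° from the dip direction, so the down-dip offset is 570 × cos 25° = 516.60 m.
Depth = down-dip offset × tan(dip) = 516.60 × tan 59° = 516.60 × 1.6643
Depth = 859.76 m

860 m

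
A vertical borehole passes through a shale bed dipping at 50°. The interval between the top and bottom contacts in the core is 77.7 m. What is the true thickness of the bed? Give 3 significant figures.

49.9 m

True thickness t = h · cos(dip) = 77.7 × cos 50°
t = 77.7 × 0.6428 = 49.945 m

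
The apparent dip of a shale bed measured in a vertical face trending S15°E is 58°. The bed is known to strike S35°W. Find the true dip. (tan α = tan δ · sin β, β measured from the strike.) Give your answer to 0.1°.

The section is 50° from the strike.
tan(true dip) = tan 58° / sin 50° = 2.0891
true dip = arctan 2.0891 = 64.42°

64.4°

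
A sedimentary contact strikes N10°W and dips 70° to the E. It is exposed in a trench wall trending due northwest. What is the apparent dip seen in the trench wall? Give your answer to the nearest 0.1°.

The section lies 35° from the strike.
tan(apparent dip) = tan 70° · sin 35° = 1.5759
apparent dip = arctan 1.5759 = 57.60°

57.6°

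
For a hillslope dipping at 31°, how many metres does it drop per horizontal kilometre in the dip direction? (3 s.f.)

drop per km = 1000 × tan 31° = 1000 × 0.6009

601 m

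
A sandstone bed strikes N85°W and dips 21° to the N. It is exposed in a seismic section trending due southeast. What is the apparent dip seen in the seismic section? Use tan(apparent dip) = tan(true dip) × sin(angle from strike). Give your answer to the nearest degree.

14°

The strike is N85°W and the section trends due southeast; the acute angle between them is β = 40°.
tan α = tan 21° × sin 40° = 0.3839 × 0.6428 = 0.2467
apparent dip = arctan 0.2467 = 13.86°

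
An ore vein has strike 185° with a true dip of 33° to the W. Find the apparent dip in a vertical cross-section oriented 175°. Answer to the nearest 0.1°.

The strike is 185° and the section trends 175°; the acute angle between them is β = 10°.
tan(apparent dip) = tan 33° · sin 10° = 0.1128
apparent dip = arctan 0.1128 = 6.43°

6.4°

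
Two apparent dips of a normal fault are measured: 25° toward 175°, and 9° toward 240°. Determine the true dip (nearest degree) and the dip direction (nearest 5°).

true dip 25°, dip direction 170°

Each apparent-dip line lies in the plane. As unit vectors (x east, y north, z up), v₁ plunges 25°→175° and v₂ plunges 9°→240°.
Cross product v₁ × v₂ gives the pole to the plane: n ∝ (0.067, -0.374, 0.811).
Dip δ = arctan(|n_h|/n_z) = arctan(0.380/0.811) = 25.1°.
Dip direction = atan2(0.067, -0.374) = 170° (azimuth of n's horizontal projection).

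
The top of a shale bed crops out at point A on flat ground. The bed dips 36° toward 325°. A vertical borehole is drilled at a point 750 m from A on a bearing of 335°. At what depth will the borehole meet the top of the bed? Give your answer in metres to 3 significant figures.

537 m

The hole lies 10° from the dip direction, so the down-dip offset is 750 × cos 10° = 738.61 m.
Depth = down-dip offset × tan(dip) = 738.61 × tan 36° = 738.61 × 0.7265
Depth = 536.63 m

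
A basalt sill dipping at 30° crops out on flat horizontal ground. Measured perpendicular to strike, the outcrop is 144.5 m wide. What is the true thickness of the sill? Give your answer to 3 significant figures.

72.2 m

True thickness t = w · sin(dip) = 144.5 × sin 30°
t = 144.5 × 0.5000 = 72.250 m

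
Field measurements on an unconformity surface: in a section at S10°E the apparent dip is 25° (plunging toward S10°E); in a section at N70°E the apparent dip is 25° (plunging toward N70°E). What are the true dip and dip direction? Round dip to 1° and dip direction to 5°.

Represent each trace as a vector plunging at its apparent dip toward its trend (east-north-up frame): v₁ = (0.157, -0.893, -0.423), v₂ = (0.852, 0.310, -0.423).
Cross product v₁ × v₂ gives the pole to the plane: n ∝ (0.508, -0.293, 0.809).
Dip δ = arctan(|n_h|/n_z) = arctan(0.587/0.809) = 36.0°.
Dip direction = azimuth of (n_x, n_y) = atan2(0.508, -0.293) = 120°.

true dip 36°, dip direction 120°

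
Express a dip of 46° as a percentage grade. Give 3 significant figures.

104%

grade % = 100 × tan 46° = 100 × 1.0355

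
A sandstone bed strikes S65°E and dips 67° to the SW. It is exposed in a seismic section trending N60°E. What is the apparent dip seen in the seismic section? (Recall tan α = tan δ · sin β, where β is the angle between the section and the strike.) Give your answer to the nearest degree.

63°

Angle between strike (S65°E) and section (N60°E): β = 55°.
tan(apparent dip) = tan 67° · sin 55° = 1.9298
α = arctan(1.9298) = 62.61°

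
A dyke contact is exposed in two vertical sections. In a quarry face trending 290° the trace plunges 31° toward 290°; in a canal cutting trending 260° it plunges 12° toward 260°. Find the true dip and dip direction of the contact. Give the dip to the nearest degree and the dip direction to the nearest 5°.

true dip 41°, dip direction 335°

Represent each trace as a vector plunging at its apparent dip toward its trend (east-north-up frame): v₁ = (-0.805, 0.293, -0.515), v₂ = (-0.963, -0.170, -0.208).
n = v₁ × v₂ = (-0.148, 0.329, 0.419) (taken with n_z > 0).
tan δ = √(n_x²+n_y²)/n_z = 0.361/0.419, so δ = 40.7°.
Dip direction = azimuth of (n_x, n_y) = atan2(-0.148, 0.329) = 336°.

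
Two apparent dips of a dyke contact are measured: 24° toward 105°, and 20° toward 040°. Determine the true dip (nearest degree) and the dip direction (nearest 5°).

true dip 26°, dip direction 080°

Represent each trace as a vector plunging at its apparent dip toward its trend (east-north-up frame): v₁ = (0.882, -0.236, -0.407), v₂ = (0.604, 0.720, -0.342).
n = v₁ × v₂ = (0.374, 0.056, 0.778) (taken with n_z > 0).
True dip = arccos(n_z / |n|) = arccos(0.8995) = 25.9°.
Dip direction = azimuth of (n_x, n_y) = atan2(0.374, 0.056) = 81°.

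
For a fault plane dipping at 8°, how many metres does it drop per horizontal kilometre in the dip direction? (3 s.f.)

drop per km = 1000 × tan 8° = 1000 × 0.1405

141 m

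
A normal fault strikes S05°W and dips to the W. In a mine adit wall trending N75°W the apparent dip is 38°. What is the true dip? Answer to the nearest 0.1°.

38.4°

The section is 80° from the strike.
tan δ = tan α / sin β = tan 38° / sin 80° = 0.7813 / 0.9848 = 0.7933
true dip = arctan 0.7933 = 38.43°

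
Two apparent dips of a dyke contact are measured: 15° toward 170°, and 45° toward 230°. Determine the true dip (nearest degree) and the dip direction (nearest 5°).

true dip 46°, dip direction 245°

The two traces are lines in the plane: v₁ = (sin 170°·cos 15°, cos 170°·cos 15°, −sin 15°), v₂ = (sin 230°·cos 45°, cos 230°·cos 45°, −sin 45°).
The plane normal is n = v₁ × v₂ ∝ (-0.555, -0.259, 0.592).
True dip = arccos(n_z / |n|) = arccos(0.6947) = 46.0°.
Dip direction = azimuth of (n_x, n_y) = atan2(-0.555, -0.259) = 245°.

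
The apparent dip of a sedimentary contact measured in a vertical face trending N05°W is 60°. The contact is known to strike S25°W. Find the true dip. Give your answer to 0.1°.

The section is 30° from the strike.
tan(true dip) = tan 60° / sin 30° = 3.4641
δ = arctan(3.4641) = 73.90°

73.9°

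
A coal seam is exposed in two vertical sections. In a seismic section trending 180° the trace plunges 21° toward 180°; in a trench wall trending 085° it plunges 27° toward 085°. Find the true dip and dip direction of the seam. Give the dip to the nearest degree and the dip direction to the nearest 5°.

Represent each trace as a vector plunging at its apparent dip toward its trend (east-north-up frame): v₁ = (0.000, -0.934, -0.358), v₂ = (0.888, 0.078, -0.454).
n = v₁ × v₂ = (0.452, -0.318, 0.829) (taken with n_z > 0).
tan δ = √(n_x²+n_y²)/n_z = 0.552/0.829, so δ = 33.7°.
Dip direction = atan2(0.452, -0.318) = 125° (azimuth of n's horizontal projection).

true dip 34°, dip direction 125°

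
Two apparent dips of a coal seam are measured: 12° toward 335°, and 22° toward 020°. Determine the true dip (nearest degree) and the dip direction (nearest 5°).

Represent each trace as a vector plunging at its apparent dip toward its trend (east-north-up frame): v₁ = (-0.413, 0.887, -0.208), v₂ = (0.317, 0.871, -0.375).
The plane normal is n = v₁ × v₂ ∝ (0.151, 0.221, 0.641).
True dip = arccos(n_z / |n|) = arccos(0.9229) = 22.6°.
The horizontal component of n points toward azimuth atan2(n_x, n_y) = 34°, the dip direction.

true dip 23°, dip direction 035°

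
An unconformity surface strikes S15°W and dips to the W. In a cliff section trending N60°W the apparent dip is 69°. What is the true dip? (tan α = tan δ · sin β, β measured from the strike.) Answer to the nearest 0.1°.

β = acute angle between strike S15°W and section N60°W = 75°.
tan(true dip) = tan 69° / sin 75° = 2.6970
δ = arctan(2.6970) = 69.66°

69.7°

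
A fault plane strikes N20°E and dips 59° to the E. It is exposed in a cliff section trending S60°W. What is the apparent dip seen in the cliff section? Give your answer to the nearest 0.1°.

46.9°

The section lies 40° from the strike.
tan(apparent dip) = tan 59° · sin 40° = 1.0698
α = arctan(1.0698) = 46.93°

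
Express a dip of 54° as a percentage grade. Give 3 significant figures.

138%

grade % = 100 × tan 54° = 100 × 1.3764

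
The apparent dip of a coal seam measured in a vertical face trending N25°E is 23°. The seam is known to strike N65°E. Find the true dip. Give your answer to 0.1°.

33.4°

β = acute angle between strike N65°E and section N25°E = 40°.
tan δ = tan α / sin β = tan 23° / sin 40° = 0.4245 / 0.6428 = 0.6604
δ = arctan(0.6604) = 33.44°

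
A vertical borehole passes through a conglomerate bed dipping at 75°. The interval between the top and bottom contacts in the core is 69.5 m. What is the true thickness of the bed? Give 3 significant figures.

18.0 m

True thickness t = h · cos(dip) = 69.5 × cos 75°
t = 69.5 × 0.2588 = 17.988 m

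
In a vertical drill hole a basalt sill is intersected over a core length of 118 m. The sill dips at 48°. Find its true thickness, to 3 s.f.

True thickness t = h · cos(dip) = 118 × cos 48°
t = 118 × 0.6691 = 78.957 m

79.0 m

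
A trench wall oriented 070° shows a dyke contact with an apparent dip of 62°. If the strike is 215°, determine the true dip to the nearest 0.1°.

The section is 35° from the strike.
tan δ = tan α / sin β = tan 62° / sin 35° = 1.8807 / 0.5736 = 3.2789
δ = arctan(3.2789) = 73.04°

73.0°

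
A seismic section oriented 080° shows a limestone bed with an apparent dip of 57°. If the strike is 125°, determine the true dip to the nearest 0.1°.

β = acute angle between strike 125° and section 080° = 45°.
tan(true dip) = tan 57° / sin 45° = 2.1777
δ = arctan(2.1777) = 65.34°

65.3°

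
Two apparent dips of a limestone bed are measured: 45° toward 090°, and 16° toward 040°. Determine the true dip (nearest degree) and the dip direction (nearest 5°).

Represent each trace as a vector plunging at its apparent dip toward its trend (east-north-up frame): v₁ = (0.707, 0.000, -0.707), v₂ = (0.618, 0.736, -0.276).
Cross product v₁ × v₂ gives the pole to the plane: n ∝ (0.521, -0.242, 0.521).
True dip = arccos(n_z / |n|) = arccos(0.6718) = 47.8°.
Dip direction = atan2(0.521, -0.242) = 115° (azimuth of n's horizontal projection).

true dip 48°, dip direction 115°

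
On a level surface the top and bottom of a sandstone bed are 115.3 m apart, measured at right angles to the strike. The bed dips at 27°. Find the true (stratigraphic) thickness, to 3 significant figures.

52.3 m

True thickness t = w · sin(dip) = 115.3 × sin 27°
t = 115.3 × 0.4540 = 52.345 m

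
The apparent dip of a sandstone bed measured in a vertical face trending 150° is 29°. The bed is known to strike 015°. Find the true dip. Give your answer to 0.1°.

38.1°

The section is 45° from the strike.
tan(true dip) = tan 29° / sin 45° = 0.7839
δ = arctan(0.7839) = 38.09°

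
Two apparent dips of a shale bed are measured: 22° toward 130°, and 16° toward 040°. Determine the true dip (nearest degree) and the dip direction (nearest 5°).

true dip 26°, dip direction 095°

Represent each trace as a vector plunging at its apparent dip toward its trend (east-north-up frame): v₁ = (0.710, -0.596, -0.375), v₂ = (0.618, 0.736, -0.276).
The plane normal is n = v₁ × v₂ ∝ (0.440, -0.036, 0.891).
Dip δ = arctan(|n_h|/n_z) = arctan(0.442/0.891) = 26.4°.
The horizontal component of n points toward azimuth atan2(n_x, n_y) = 95°, the dip direction.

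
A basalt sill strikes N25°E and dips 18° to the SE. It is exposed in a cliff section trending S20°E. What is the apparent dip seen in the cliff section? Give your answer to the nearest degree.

13°

The strike is N25°E and the section trends S20°E; the acute angle between them is β = 45°.
tan α = tan 18° × sin 45° = 0.3249 × 0.7071 = 0.2298
apparent dip = arctan 0.2298 = 12.94°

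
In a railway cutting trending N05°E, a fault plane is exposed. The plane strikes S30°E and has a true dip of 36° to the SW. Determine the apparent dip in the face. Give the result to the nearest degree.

23°

The section lies 35° from the strike.
tan α = tan 36° × sin 35° = 0.7265 × 0.5736 = 0.4167
α = arctan(0.4167) = 22.62°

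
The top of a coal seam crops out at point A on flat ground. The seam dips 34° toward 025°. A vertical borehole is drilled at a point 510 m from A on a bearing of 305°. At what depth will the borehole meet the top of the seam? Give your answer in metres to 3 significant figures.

59.7 m

The hole lies 80° from the dip direction, so the down-dip offset is 510 × cos 80° = 88.56 m.
Depth = down-dip offset × tan(dip) = 88.56 × tan 34° = 88.56 × 0.6745
Depth = 59.73 m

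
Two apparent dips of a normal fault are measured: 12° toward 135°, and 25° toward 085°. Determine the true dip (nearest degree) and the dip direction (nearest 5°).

Each apparent-dip line lies in the plane. As unit vectors (x east, y north, z up), v₁ plunges 12°→135° and v₂ plunges 25°→085°.
The plane normal is n = v₁ × v₂ ∝ (0.309, 0.105, 0.679).
tan δ = √(n_x²+n_y²)/n_z = 0.326/0.679, so δ = 25.6°.
Dip direction = atan2(0.309, 0.105) = 71° (azimuth of n's horizontal projection).

true dip 26°, dip direction 070°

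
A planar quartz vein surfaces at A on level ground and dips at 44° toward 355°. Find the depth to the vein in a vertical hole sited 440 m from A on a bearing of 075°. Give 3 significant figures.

73.8 m

The hole lies 80° from the dip direction, so the down-dip offset is 440 × cos 80° = 76.41 m.
Depth = down-dip offset × tan(dip) = 76.41 × tan 44° = 76.41 × 0.9657
Depth = 73.78 m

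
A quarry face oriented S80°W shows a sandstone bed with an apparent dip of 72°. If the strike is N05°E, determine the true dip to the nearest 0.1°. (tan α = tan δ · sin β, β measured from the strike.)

72.6°

The section is 75° from the strike.
tan δ = tan α / sin β = tan 72° / sin 75° = 3.0777 / 0.9659 = 3.1863
true dip = arctan 3.1863 = 72.58°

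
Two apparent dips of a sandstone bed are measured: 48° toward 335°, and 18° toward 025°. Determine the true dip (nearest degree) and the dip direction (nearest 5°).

Each apparent-dip line lies in the plane. As unit vectors (x east, y north, z up), v₁ plunges 48°→335° and v₂ plunges 18°→025°.
Cross product v₁ × v₂ gives the pole to the plane: n ∝ (-0.453, 0.386, 0.487).
True dip = arccos(n_z / |n|) = arccos(0.6336) = 50.7°.
Dip direction = azimuth of (n_x, n_y) = atan2(-0.453, 0.386) = 310°.

true dip 51°, dip direction 310°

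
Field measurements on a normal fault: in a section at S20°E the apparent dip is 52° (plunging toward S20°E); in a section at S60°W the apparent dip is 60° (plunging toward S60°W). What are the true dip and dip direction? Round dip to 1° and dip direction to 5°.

true dip 63°, dip direction 210°

Represent each trace as a vector plunging at its apparent dip toward its trend (east-north-up frame): v₁ = (0.211, -0.579, -0.788), v₂ = (-0.433, -0.250, -0.866).
Cross product v₁ × v₂ gives the pole to the plane: n ∝ (-0.304, -0.524, 0.303).
Dip δ = arctan(|n_h|/n_z) = arctan(0.605/0.303) = 63.4°.
Dip direction = azimuth of (n_x, n_y) = atan2(-0.304, -0.524) = 210°.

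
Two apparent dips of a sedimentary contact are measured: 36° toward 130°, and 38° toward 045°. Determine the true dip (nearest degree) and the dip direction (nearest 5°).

true dip 46°, dip direction 085°

Each apparent-dip line lies in the plane. As unit vectors (x east, y north, z up), v₁ plunges 36°→130° and v₂ plunges 38°→045°.
The plane normal is n = v₁ × v₂ ∝ (0.648, 0.054, 0.635).
True dip = arccos(n_z / |n|) = arccos(0.6989) = 45.7°.
The horizontal component of n points toward azimuth atan2(n_x, n_y) = 85°, the dip direction.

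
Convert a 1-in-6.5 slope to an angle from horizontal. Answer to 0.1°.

tan θ = 1/6.5 = 0.1538
θ = arctan(0.1538) = 8.75°

8.7°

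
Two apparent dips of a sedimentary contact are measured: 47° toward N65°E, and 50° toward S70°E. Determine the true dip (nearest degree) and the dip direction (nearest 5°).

Represent each trace as a vector plunging at its apparent dip toward its trend (east-north-up frame): v₁ = (0.618, 0.288, -0.731), v₂ = (0.604, -0.220, -0.766).
n = v₁ × v₂ = (0.382, -0.032, 0.310) (taken with n_z > 0).
tan δ = √(n_x²+n_y²)/n_z = 0.383/0.310, so δ = 51.0°.
Dip direction = atan2(0.382, -0.032) = 95° (azimuth of n's horizontal projection).

true dip 51°, dip direction 095°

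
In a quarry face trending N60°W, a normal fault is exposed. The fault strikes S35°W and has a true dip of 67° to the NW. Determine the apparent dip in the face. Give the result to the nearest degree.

The section lies 85° from the strike.
tan α = tan 67° × sin 85° = 2.3559 × 0.9962 = 2.3469
α = arctan(2.3469) = 66.92°

67°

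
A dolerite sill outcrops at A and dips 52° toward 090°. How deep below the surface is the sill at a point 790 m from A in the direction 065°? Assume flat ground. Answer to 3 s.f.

916 m

The hole lies 25° from the dip direction, so the down-dip offset is 790 × cos 25° = 715.98 m.
Depth = down-dip offset × tan(dip) = 715.98 × tan 52° = 715.98 × 1.2799
Depth = 916.42 m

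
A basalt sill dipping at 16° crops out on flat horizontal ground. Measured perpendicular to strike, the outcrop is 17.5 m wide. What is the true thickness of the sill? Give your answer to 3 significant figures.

4.82 m

True thickness t = w · sin(dip) = 17.5 × sin 16°
t = 17.5 × 0.2756 = 4.824 m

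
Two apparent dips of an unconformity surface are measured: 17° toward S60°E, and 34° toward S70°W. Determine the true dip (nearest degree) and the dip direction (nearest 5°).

true dip 50°, dip direction 195°

Represent each trace as a vector plunging at its apparent dip toward its trend (east-north-up frame): v₁ = (0.828, -0.478, -0.292), v₂ = (-0.779, -0.284, -0.559).
n = v₁ × v₂ = (-0.184, -0.691, 0.607) (taken with n_z > 0).
tan δ = √(n_x²+n_y²)/n_z = 0.715/0.607, so δ = 49.7°.
The horizontal component of n points toward azimuth atan2(n_x, n_y) = 195°, the dip direction.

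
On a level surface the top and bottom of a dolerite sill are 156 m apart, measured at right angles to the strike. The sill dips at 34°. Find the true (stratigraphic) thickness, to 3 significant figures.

True thickness t = w · sin(dip) = 156 × sin 34°
t = 156 × 0.5592 = 87.234 m

87.2 m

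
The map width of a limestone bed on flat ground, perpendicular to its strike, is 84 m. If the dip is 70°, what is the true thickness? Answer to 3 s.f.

True thickness t = w · sin(dip) = 84 × sin 70°
t = 84 × 0.9397 = 78.934 m

78.9 m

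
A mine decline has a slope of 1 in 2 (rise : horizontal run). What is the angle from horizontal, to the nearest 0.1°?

26.6°

tan θ = 1/2 = 0.5000
θ = arctan(0.5000) = 26.57°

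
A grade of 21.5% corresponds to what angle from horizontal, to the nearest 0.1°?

tan θ = 21.5/100 = 0.2150
θ = arctan(0.2150) = 12.13°

12.1°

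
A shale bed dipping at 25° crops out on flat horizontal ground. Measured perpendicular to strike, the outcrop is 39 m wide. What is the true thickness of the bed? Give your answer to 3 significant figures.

16.5 m

True thickness t = w · sin(dip) = 39 × sin 25°
t = 39 × 0.4226 = 16.482 m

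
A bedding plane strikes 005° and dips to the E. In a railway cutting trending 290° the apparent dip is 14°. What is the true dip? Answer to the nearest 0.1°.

14.5°

β = acute angle between strike 005° and section 290° = 75°.
tan δ = tan α / sin β = tan 14° / sin 75° = 0.2493 / 0.9659 = 0.2581
δ = arctan(0.2581) = 14.47°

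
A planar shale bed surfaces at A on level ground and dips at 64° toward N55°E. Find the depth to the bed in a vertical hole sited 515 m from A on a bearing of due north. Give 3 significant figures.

The hole lies 55° from the dip direction, so the down-dip offset is 515 × cos 55° = 295.39 m.
Depth = down-dip offset × tan(dip) = 295.39 × tan 64° = 295.39 × 2.0503
Depth = 605.64 m

606 m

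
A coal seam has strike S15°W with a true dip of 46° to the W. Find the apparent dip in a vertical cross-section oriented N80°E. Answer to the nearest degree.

The section lies 65° from the strike.
tan α = tan 46° × sin 65° = 1.0355 × 0.9063 = 0.9385
apparent dip = arctan 0.9385 = 43.18°

43°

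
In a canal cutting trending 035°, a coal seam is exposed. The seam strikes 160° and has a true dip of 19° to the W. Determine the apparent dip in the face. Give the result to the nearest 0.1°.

15.8°

The strike is 160° and the section trends 035°; the acute angle between them is β = 55°.
tan(apparent dip) = tan 19° · sin 55° = 0.2821
apparent dip = arctan 0.2821 = 15.75°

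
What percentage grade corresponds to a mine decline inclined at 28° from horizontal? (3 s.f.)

grade % = 100 × tan 28° = 100 × 0.5317

53.2%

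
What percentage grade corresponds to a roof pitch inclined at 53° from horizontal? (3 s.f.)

grade % = 100 × tan 53° = 100 × 1.3270

133%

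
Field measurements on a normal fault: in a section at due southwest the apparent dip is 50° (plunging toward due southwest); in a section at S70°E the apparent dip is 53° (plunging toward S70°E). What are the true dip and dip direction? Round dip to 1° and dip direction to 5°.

The two traces are lines in the plane: v₁ = (sin 225°·cos 50°, cos 225°·cos 50°, −sin 50°), v₂ = (sin 110°·cos 53°, cos 110°·cos 53°, −sin 53°).
The plane normal is n = v₁ × v₂ ∝ (0.205, -0.796, 0.351).
tan δ = √(n_x²+n_y²)/n_z = 0.822/0.351, so δ = 66.9°.
The horizontal component of n points toward azimuth atan2(n_x, n_y) = 166°, the dip direction.

true dip 67°, dip direction 165°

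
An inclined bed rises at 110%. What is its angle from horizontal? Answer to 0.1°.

tan θ = 110/100 = 1.1000
θ = arctan(1.1000) = 47.73°

47.7°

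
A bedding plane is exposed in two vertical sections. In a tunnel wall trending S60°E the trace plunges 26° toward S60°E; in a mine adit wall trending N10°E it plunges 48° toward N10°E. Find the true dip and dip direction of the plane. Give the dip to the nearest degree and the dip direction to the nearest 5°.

Represent each trace as a vector plunging at its apparent dip toward its trend (east-north-up frame): v₁ = (0.778, -0.449, -0.438), v₂ = (0.116, 0.659, -0.743).
n = v₁ × v₂ = (0.623, 0.528, 0.565) (taken with n_z > 0).
Dip δ = arctan(|n_h|/n_z) = arctan(0.816/0.565) = 55.3°.
The horizontal component of n points toward azimuth atan2(n_x, n_y) = 50°, the dip direction.

true dip 55°, dip direction 050°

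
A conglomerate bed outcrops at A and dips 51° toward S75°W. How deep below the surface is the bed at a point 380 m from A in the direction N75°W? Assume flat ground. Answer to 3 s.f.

406 m

The hole lies 30° from the dip direction, so the down-dip offset is 380 × cos 30° = 329.09 m.
Depth = down-dip offset × tan(dip) = 329.09 × tan 51° = 329.09 × 1.2349
Depth = 406.39 m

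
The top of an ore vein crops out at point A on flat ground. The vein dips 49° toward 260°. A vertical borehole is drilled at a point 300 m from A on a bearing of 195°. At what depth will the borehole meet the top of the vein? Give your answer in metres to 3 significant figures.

The hole lies 65° from the dip direction, so the down-dip offset is 300 × cos 65° = 126.79 m.
Depth = down-dip offset × tan(dip) = 126.79 × tan 49° = 126.79 × 1.1504
Depth = 145.85 m

146 m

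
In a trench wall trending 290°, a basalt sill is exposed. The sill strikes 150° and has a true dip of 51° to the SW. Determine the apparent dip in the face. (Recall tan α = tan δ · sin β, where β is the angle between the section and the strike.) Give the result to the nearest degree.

38°

The section lies 40° from the strike.
tan(apparent dip) = tan 51° · sin 40° = 0.7938
apparent dip = arctan 0.7938 = 38.44°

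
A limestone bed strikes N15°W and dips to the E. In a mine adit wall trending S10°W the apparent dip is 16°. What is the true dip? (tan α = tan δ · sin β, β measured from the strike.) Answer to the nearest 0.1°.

β = acute angle between strike N15°W and section S10°W = 25°.
tan(true dip) = tan 16° / sin 25° = 0.6785
δ = arctan(0.6785) = 34.16°

34.2°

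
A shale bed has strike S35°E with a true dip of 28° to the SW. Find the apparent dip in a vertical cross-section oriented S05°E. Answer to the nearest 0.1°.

Angle between strike (S35°E) and section (S05°E): β = 30°.
tan α = tan 28° × sin 30° = 0.5317 × 0.5000 = 0.2659
α = arctan(0.2659) = 14.89°

14.9°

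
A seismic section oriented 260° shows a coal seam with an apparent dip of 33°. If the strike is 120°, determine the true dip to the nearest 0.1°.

The section is 40° from the strike.
tan(true dip) = tan 33° / sin 40° = 1.0103
δ = arctan(1.0103) = 45.29°

45.3°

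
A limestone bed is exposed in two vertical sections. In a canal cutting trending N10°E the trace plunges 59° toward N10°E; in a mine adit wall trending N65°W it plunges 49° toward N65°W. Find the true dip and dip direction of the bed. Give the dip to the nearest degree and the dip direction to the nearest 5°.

Represent each trace as a vector plunging at its apparent dip toward its trend (east-north-up frame): v₁ = (0.089, 0.507, -0.857), v₂ = (-0.595, 0.277, -0.755).
The plane normal is n = v₁ × v₂ ∝ (-0.145, 0.577, 0.326).
Dip δ = arctan(|n_h|/n_z) = arctan(0.595/0.326) = 61.3°.
Dip direction = azimuth of (n_x, n_y) = atan2(-0.145, 0.577) = 346°.

true dip 61°, dip direction 345°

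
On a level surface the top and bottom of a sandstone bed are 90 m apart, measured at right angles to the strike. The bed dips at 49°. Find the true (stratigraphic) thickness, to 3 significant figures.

True thickness t = w · sin(dip) = 90 × sin 49°
t = 90 × 0.7547 = 67.924 m

67.9 m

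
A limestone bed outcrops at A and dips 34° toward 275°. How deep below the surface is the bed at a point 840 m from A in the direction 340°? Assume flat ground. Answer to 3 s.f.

239 m

The hole lies 65° from the dip direction, so the down-dip offset is 840 × cos 65° = 355.00 m.
Depth = down-dip offset × tan(dip) = 355.00 × tan 34° = 355.00 × 0.6745
Depth = 239.45 m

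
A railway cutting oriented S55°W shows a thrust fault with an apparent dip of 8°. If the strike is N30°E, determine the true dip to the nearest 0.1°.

18.4°

The section is 25° from the strike.
tan(true dip) = tan 8° / sin 25° = 0.3325
true dip = arctan 0.3325 = 18.39°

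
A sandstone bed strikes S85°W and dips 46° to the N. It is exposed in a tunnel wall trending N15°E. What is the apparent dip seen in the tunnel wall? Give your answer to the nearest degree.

44°

Angle between strike (S85°W) and section (N15°E): β = 70°.
tan(apparent dip) = tan 46° · sin 70° = 0.9731
apparent dip = arctan 0.9731 = 44.22°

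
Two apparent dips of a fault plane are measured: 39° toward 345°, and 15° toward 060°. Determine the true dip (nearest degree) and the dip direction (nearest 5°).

Each apparent-dip line lies in the plane. As unit vectors (x east, y north, z up), v₁ plunges 39°→345° and v₂ plunges 15°→060°.
n = v₁ × v₂ = (-0.110, 0.578, 0.725) (taken with n_z > 0).
True dip = arccos(n_z / |n|) = arccos(0.7763) = 39.1°.
Dip direction = azimuth of (n_x, n_y) = atan2(-0.110, 0.578) = 349°.

true dip 39°, dip direction 350°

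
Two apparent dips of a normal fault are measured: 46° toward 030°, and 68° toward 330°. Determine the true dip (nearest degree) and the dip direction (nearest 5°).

true dip 68°, dip direction 325°

Each apparent-dip line lies in the plane. As unit vectors (x east, y north, z up), v₁ plunges 46°→030° and v₂ plunges 68°→330°.
n = v₁ × v₂ = (-0.324, 0.457, 0.225) (taken with n_z > 0).
tan δ = √(n_x²+n_y²)/n_z = 0.560/0.225, so δ = 68.1°.
The horizontal component of n points toward azimuth atan2(n_x, n_y) = 325°, the dip direction.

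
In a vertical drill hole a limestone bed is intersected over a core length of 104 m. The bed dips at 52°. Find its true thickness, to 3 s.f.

True thickness t = h · cos(dip) = 104 × cos 52°
t = 104 × 0.6157 = 64.029 m

64.0 m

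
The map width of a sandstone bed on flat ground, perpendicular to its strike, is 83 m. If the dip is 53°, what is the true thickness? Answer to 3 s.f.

True thickness t = w · sin(dip) = 83 × sin 53°
t = 83 × 0.7986 = 66.287 m

66.3 m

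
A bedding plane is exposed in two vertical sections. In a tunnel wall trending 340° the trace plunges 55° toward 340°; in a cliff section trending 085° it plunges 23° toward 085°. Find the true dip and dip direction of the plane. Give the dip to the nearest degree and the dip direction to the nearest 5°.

Each apparent-dip line lies in the plane. As unit vectors (x east, y north, z up), v₁ plunges 55°→340° and v₂ plunges 23°→085°.
n = v₁ × v₂ = (0.145, 0.828, 0.510) (taken with n_z > 0).
True dip = arccos(n_z / |n|) = arccos(0.5188) = 58.7°.
Dip direction = atan2(0.145, 0.828) = 10° (azimuth of n's horizontal projection).

true dip 59°, dip direction 010°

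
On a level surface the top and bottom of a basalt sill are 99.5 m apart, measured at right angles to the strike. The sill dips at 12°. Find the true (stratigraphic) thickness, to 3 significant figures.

True thickness t = w · sin(dip) = 99.5 × sin 12°
t = 99.5 × 0.2079 = 20.687 m

20.7 m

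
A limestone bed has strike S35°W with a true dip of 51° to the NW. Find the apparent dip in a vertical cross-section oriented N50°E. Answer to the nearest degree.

18°

The strike is S35°W and the section trends N50°E; the acute angle between them is β = 15°.
tan(apparent dip) = tan 51° · sin 15° = 0.3196
apparent dip = arctan 0.3196 = 17.72°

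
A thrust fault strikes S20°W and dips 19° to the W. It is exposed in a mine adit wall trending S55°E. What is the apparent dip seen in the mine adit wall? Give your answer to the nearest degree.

The section lies 75° from the strike.
tan(apparent dip) = tan 19° · sin 75° = 0.3326
α = arctan(0.3326) = 18.40°

18°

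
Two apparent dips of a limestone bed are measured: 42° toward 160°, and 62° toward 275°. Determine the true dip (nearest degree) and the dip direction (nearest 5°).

Each apparent-dip line lies in the plane. As unit vectors (x east, y north, z up), v₁ plunges 42°→160° and v₂ plunges 62°→275°.
The plane normal is n = v₁ × v₂ ∝ (-0.644, -0.537, 0.316).
tan δ = √(n_x²+n_y²)/n_z = 0.839/0.316, so δ = 69.3°.
Dip direction = atan2(-0.644, -0.537) = 230° (azimuth of n's horizontal projection).

true dip 69°, dip direction 230°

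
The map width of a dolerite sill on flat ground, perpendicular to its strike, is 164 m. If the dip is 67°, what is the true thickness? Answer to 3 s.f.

151 m

True thickness t = w · sin(dip) = 164 × sin 67°
t = 164 × 0.9205 = 150.963 m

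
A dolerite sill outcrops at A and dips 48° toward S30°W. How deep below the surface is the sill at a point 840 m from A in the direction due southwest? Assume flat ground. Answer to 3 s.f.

901 m

The hole lies 15° from the dip direction, so the down-dip offset is 840 × cos 15° = 811.38 m.
Depth = down-dip offset × tan(dip) = 811.38 × tan 48° = 811.38 × 1.1106
Depth = 901.13 m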